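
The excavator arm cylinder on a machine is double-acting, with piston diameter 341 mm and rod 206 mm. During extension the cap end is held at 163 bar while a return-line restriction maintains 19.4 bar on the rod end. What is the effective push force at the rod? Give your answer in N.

Cap-side area A_cap = π/4 × (341 mm)² = 91330 mm^2
Rod-side annular area A_ann = π/4 × (341² − 206²) = 58000 mm^2
Net thrust = P_cap·A_cap − P_rod·A_ann = 1.489e6 N − 1.125e5 N

F ≈ 1.38e6 N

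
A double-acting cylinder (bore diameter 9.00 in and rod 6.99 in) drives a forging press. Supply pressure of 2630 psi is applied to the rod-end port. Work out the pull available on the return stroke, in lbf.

F ≈ 66400 lbf

Rod-side annular area A_ann = π/4 × (9.00² − 6.99²) = 25.24 in^2
On retraction the pressure acts on the annular area (bore minus rod).
F = P × A_ann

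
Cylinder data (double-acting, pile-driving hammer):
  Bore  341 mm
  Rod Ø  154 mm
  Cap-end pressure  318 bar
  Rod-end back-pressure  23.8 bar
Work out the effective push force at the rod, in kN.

F ≈ 2730 kN

Cap-side area A_cap = π/4 × (341 mm)² = 91330 mm^2
Rod-side annular area A_ann = π/4 × (341² − 154²) = 72700 mm^2
Net thrust = P_cap·A_cap − P_rod·A_ann = 2904 kN − 173.0 kN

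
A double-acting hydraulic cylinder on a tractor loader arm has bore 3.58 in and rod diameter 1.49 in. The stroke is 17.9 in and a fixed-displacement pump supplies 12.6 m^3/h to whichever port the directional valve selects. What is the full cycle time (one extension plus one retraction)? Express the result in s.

Cap-side area A_cap = π/4 × (3.58 in)² = 10.07 in^2
Rod-side annular area A_ann = π/4 × (3.58² − 1.49²) = 8.322 in^2
t_ext = A_cap·L/Q = 0.8436 s
t_ret = A_ann·L/Q = 0.6975 s
t_cycle = t_ext + t_ret

t ≈ 1.54 s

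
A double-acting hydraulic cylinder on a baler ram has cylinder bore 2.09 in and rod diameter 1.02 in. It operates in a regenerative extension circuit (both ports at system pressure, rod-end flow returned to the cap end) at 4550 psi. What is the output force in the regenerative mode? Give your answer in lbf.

F ≈ 3720 lbf

With equal pressure on both faces, forces on the annular region cancel; the net push is pressure × rod cross-section.
Rod cross-section A_rod = π/4 × (1.02 in)² = 0.8171 in^2
F = P × A_rod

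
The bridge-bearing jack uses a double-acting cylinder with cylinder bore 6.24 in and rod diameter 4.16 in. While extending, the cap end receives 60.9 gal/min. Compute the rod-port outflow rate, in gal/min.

Q_out ≈ 33.8 gal/min

Cap-side area A_cap = π/4 × (6.24 in)² = 30.58 in^2
Rod-side annular area A_ann = π/4 × (6.24² − 4.16²) = 16.99 in^2
Piston speed v = Q_in/A_cap; rod-end outflow Q_out = v × A_ann = Q_in × A_ann/A_cap.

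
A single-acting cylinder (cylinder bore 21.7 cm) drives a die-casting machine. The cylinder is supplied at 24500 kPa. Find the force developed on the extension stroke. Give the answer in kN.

F ≈ 906 kN

Cap-side area A_cap = π/4 × (21.7 cm)² = 369.8 cm^2
F = P × A_cap = 24500 kPa × A_cap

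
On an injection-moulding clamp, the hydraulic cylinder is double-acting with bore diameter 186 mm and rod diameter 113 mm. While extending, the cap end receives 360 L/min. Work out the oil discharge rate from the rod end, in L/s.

Q_out ≈ 3.79 L/s

Cap-side area A_cap = π/4 × (186 mm)² = 27170 mm^2
Rod-side annular area A_ann = π/4 × (186² − 113²) = 17140 mm^2
Piston speed v = Q_in/A_cap; rod-end outflow Q_out = v × A_ann = Q_in × A_ann/A_cap.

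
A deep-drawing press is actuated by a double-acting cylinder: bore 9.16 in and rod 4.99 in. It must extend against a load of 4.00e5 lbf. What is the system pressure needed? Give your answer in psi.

Cap-side area A_cap = π/4 × (9.16 in)² = 65.90 in^2
P = F / A = 4.00e5 lbf / A

P ≈ 6070 psi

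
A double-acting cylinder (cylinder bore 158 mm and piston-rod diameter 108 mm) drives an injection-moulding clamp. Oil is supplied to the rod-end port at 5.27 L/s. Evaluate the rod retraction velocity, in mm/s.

v ≈ 505 mm/s

Rod-side annular area A_ann = π/4 × (158² − 108²) = 10450 mm^2
Flow into the rod-end port fills the annular volume.
v = Q / A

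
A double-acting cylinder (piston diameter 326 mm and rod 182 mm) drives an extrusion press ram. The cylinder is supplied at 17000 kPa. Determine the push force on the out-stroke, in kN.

F ≈ 1420 kN

Cap-side area A_cap = π/4 × (326 mm)² = 83470 mm^2
F = P × A_cap = 17000 kPa × A_cap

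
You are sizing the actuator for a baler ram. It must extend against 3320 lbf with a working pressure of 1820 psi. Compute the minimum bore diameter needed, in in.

D ≈ 1.52 in

Extension force acts on the full piston face: F = P × (π/4)D².
D = √(4F / (πP)) = √(4 × 3320 lbf / (π × 1820 psi))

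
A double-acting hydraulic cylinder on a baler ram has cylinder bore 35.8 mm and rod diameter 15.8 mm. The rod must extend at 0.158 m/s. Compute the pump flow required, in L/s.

Q ≈ 0.159 L/s

Cap-side area A_cap = π/4 × (35.8 mm)² = 1007 mm^2
Q = A × v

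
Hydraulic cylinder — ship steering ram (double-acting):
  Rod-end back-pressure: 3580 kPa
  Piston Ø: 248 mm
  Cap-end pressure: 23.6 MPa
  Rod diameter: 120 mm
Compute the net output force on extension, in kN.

Cap-side area A_cap = π/4 × (248 mm)² = 48310 mm^2
Rod-side annular area A_ann = π/4 × (248² − 120²) = 37000 mm^2
Net thrust = P_cap·A_cap − P_rod·A_ann = 1140 kN − 132.4 kN

F ≈ 1010 kN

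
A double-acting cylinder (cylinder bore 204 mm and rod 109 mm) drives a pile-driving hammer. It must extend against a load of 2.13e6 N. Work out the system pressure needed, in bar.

Cap-side area A_cap = π/4 × (204 mm)² = 32690 mm^2
P = F / A = 2.13e6 N / A

P ≈ 652 bar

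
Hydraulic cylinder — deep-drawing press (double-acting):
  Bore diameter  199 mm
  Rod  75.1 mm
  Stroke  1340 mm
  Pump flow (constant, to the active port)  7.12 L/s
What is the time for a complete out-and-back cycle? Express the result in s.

t ≈ 10.9 s

Cap-side area A_cap = π/4 × (199 mm)² = 31100 mm^2
Rod-side annular area A_ann = π/4 × (199² − 75.1²) = 26670 mm^2
t_ext = A_cap·L/Q = 5.854 s
t_ret = A_ann·L/Q = 5.020 s
t_cycle = t_ext + t_ret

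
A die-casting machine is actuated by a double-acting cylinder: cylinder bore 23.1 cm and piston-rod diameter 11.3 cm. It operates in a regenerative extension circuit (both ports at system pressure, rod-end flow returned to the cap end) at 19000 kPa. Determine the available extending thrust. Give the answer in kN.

With equal pressure on both faces, forces on the annular region cancel; the net push is pressure × rod cross-section.
Rod cross-section A_rod = π/4 × (11.3 cm)² = 100.3 cm^2
F = P × A_rod

F ≈ 191 kN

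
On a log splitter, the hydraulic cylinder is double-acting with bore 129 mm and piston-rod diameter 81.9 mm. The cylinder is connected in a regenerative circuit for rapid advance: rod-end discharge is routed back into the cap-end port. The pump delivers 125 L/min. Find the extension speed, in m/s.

v ≈ 0.395 m/s

In regeneration the rod-end outflow joins the pump flow into the cap end, so the net volume the pump must supply per unit advance equals the rod cross-section area.
Rod cross-section A_rod = π/4 × (81.9 mm)² = 5268 mm^2
v = Q_pump / A_rod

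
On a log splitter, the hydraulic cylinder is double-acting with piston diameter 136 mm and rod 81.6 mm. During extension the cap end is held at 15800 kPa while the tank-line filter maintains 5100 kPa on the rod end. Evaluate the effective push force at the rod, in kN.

F ≈ 182 kN

Cap-side area A_cap = π/4 × (136 mm)² = 14530 mm^2
Rod-side annular area A_ann = π/4 × (136² − 81.6²) = 9297 mm^2
Net thrust = P_cap·A_cap − P_rod·A_ann = 229.5 kN − 47.42 kN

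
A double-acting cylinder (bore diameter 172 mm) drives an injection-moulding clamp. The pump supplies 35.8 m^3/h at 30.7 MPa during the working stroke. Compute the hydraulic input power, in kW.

W ≈ 305 kW

Hydraulic power = P × Q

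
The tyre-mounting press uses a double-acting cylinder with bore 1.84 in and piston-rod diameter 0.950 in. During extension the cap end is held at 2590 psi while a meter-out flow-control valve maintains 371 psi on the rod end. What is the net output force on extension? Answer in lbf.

F ≈ 6160 lbf

Cap-side area A_cap = π/4 × (1.84 in)² = 2.659 in^2
Rod-side annular area A_ann = π/4 × (1.84² − 0.950²) = 1.950 in^2
Net thrust = P_cap·A_cap − P_rod·A_ann = 6887 lbf − 723.5 lbf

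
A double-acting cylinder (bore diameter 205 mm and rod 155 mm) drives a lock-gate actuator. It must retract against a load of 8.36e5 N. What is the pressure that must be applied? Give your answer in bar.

P ≈ 591 bar

Rod-side annular area A_ann = π/4 × (205² − 155²) = 14140 mm^2
Retraction: pressure acts on the annular area.
P = F / A = 8.36e5 N / A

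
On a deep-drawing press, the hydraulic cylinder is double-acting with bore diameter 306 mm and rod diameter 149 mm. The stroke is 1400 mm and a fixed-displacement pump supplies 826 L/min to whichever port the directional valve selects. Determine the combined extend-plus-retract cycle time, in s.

t ≈ 13.2 s

Cap-side area A_cap = π/4 × (306 mm)² = 73540 mm^2
Rod-side annular area A_ann = π/4 × (306² − 149²) = 56100 mm^2
t_ext = A_cap·L/Q = 7.479 s
t_ret = A_ann·L/Q = 5.706 s
t_cycle = t_ext + t_ret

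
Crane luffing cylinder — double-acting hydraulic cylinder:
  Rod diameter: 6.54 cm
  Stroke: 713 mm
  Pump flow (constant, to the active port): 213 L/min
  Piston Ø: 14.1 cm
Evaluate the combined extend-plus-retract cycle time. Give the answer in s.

t ≈ 5.60 s

Cap-side area A_cap = π/4 × (14.1 cm)² = 156.1 cm^2
Rod-side annular area A_ann = π/4 × (14.1² − 6.54²) = 122.6 cm^2
t_ext = A_cap·L/Q = 3.136 s
t_ret = A_ann·L/Q = 2.461 s
t_cycle = t_ext + t_ret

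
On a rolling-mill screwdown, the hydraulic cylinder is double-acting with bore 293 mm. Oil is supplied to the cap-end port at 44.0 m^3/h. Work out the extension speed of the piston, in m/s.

Cap-side area A_cap = π/4 × (293 mm)² = 67430 mm^2
v = Q / A

v ≈ 0.181 m/s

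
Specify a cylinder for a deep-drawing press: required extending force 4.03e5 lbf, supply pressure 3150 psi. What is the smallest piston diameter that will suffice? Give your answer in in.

D ≈ 12.8 in

Extension force acts on the full piston face: F = P × (π/4)D².
D = √(4F / (πP)) = √(4 × 4.03e5 lbf / (π × 3150 psi))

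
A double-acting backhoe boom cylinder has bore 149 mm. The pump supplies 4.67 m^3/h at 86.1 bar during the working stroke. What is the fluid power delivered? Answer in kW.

W ≈ 11.2 kW

Hydraulic power = P × Q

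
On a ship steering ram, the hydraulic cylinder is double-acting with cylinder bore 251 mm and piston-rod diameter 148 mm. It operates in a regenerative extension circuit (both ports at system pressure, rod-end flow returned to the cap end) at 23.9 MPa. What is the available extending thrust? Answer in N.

With equal pressure on both faces, forces on the annular region cancel; the net push is pressure × rod cross-section.
Rod cross-section A_rod = π/4 × (148 mm)² = 17200 mm^2
F = P × A_rod

F ≈ 4.11e5 N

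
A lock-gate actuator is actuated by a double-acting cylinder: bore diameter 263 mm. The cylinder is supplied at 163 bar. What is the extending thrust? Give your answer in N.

F ≈ 8.86e5 N

Cap-side area A_cap = π/4 × (263 mm)² = 54330 mm^2
F = P × A_cap = 163 bar × A_cap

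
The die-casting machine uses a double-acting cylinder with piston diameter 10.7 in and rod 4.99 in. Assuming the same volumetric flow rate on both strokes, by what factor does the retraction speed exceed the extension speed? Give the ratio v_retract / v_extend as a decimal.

Cap-side area A_cap = π/4 × (10.7 in)² = 89.92 in^2
Rod-side annular area A_ann = π/4 × (10.7² − 4.99²) = 70.36 in^2
For equal Q, v ∝ 1/A, so v_ret/v_ext = A_cap/A_ann.

v_ret/v_ext ≈ 1.28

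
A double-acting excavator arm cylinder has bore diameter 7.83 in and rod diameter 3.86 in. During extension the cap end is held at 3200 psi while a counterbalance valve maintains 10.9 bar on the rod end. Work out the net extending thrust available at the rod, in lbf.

Cap-side area A_cap = π/4 × (7.83 in)² = 48.15 in^2
Rod-side annular area A_ann = π/4 × (7.83² − 3.86²) = 36.45 in^2
Net thrust = P_cap·A_cap − P_rod·A_ann = 1.541e5 lbf − 5762 lbf

F ≈ 1.48e5 lbf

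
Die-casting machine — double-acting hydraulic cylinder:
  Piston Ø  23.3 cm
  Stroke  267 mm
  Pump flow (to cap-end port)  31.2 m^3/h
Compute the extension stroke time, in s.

Cap-side area A_cap = π/4 × (23.3 cm)² = 426.4 cm^2
Swept volume V = A × L; t = V / Q = A·L / Q

t ≈ 1.31 s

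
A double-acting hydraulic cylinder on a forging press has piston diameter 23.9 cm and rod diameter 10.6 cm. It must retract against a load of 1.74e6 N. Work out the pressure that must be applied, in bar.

P ≈ 483 bar

Rod-side annular area A_ann = π/4 × (23.9² − 10.6²) = 360.4 cm^2
Retraction: pressure acts on the annular area.
P = F / A = 1.74e6 N / A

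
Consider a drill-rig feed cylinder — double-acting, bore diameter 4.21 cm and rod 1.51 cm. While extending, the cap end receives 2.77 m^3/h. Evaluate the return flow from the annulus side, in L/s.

Q_out ≈ 0.670 L/s

Cap-side area A_cap = π/4 × (4.21 cm)² = 13.92 cm^2
Rod-side annular area A_ann = π/4 × (4.21² − 1.51²) = 12.13 cm^2
Piston speed v = Q_in/A_cap; rod-end outflow Q_out = v × A_ann = Q_in × A_ann/A_cap.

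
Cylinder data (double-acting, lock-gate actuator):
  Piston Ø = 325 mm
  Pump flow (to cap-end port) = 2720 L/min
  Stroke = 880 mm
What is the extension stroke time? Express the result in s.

Cap-side area A_cap = π/4 × (325 mm)² = 82960 mm^2
Swept volume V = A × L; t = V / Q = A·L / Q

t ≈ 1.61 s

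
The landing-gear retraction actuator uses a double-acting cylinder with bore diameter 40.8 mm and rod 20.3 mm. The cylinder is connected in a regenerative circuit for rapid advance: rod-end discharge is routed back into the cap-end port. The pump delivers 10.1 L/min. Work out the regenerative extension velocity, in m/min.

v ≈ 31.2 m/min

In regeneration the rod-end outflow joins the pump flow into the cap end, so the net volume the pump must supply per unit advance equals the rod cross-section area.
Rod cross-section A_rod = π/4 × (20.3 mm)² = 323.7 mm^2
v = Q_pump / A_rod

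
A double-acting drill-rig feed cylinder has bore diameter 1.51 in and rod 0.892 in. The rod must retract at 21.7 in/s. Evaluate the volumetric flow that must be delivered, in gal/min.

Q ≈ 6.57 gal/min

Rod-side annular area A_ann = π/4 × (1.51² − 0.892²) = 1.166 in^2
Q = A × v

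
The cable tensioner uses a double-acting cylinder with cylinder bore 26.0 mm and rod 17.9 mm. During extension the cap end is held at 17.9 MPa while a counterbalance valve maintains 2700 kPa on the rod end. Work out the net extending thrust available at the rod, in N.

Cap-side area A_cap = π/4 × (26.0 mm)² = 530.9 mm^2
Rod-side annular area A_ann = π/4 × (26.0² − 17.9²) = 279.3 mm^2
Net thrust = P_cap·A_cap − P_rod·A_ann = 9504 N − 754.1 N

F ≈ 8750 N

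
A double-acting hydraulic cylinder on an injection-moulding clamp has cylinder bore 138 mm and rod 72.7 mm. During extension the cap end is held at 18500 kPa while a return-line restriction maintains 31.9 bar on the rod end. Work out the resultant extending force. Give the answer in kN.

F ≈ 242 kN

Cap-side area A_cap = π/4 × (138 mm)² = 14960 mm^2
Rod-side annular area A_ann = π/4 × (138² − 72.7²) = 10810 mm^2
Net thrust = P_cap·A_cap − P_rod·A_ann = 276.7 kN − 34.47 kN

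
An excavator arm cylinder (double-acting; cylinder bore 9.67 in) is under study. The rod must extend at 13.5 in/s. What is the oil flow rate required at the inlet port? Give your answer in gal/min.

Q ≈ 258 gal/min

Cap-side area A_cap = π/4 × (9.67 in)² = 73.44 in^2
Q = A × v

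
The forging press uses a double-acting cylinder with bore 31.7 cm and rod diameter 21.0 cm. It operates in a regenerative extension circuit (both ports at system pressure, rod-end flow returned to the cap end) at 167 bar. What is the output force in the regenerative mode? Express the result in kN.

With equal pressure on both faces, forces on the annular region cancel; the net push is pressure × rod cross-section.
Rod cross-section A_rod = π/4 × (21.0 cm)² = 346.4 cm^2
F = P × A_rod

F ≈ 578 kN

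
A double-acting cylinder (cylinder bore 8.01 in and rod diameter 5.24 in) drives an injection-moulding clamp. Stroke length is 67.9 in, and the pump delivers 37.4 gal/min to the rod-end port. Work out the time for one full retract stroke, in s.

Rod-side annular area A_ann = π/4 × (8.01² − 5.24²) = 28.83 in^2
Swept volume V = A × L; t = V / Q = A·L / Q

t ≈ 13.6 s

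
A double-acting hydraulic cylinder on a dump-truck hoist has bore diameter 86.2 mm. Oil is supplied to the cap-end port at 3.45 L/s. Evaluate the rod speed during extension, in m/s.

Cap-side area A_cap = π/4 × (86.2 mm)² = 5836 mm^2
v = Q / A

v ≈ 0.591 m/s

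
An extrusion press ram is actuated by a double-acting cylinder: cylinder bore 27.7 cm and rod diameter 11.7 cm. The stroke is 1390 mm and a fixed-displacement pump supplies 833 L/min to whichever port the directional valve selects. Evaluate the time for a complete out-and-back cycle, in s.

Cap-side area A_cap = π/4 × (27.7 cm)² = 602.6 cm^2
Rod-side annular area A_ann = π/4 × (27.7² − 11.7²) = 495.1 cm^2
t_ext = A_cap·L/Q = 6.034 s
t_ret = A_ann·L/Q = 4.957 s
t_cycle = t_ext + t_ret

t ≈ 11.0 s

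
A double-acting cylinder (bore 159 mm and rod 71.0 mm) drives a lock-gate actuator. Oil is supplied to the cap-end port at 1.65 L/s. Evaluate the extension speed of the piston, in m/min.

Cap-side area A_cap = π/4 × (159 mm)² = 19860 mm^2
v = Q / A

v ≈ 4.99 m/min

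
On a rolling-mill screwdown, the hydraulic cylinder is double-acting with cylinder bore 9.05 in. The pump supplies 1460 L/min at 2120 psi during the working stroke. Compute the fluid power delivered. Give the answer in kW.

W ≈ 356 kW

Hydraulic power = P × Q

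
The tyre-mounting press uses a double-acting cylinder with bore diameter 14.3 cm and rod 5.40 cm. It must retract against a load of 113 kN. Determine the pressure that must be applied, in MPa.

P ≈ 8.21 MPa

Rod-side annular area A_ann = π/4 × (14.3² − 5.40²) = 137.7 cm^2
Retraction: pressure acts on the annular area.
P = F / A = 113 kN / A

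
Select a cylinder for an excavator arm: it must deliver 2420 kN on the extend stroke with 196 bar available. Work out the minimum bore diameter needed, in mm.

D ≈ 396 mm

Extension force acts on the full piston face: F = P × (π/4)D².
D = √(4F / (πP)) = √(4 × 2420 kN / (π × 196 bar))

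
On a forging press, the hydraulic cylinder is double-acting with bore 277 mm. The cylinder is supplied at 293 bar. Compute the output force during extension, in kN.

Cap-side area A_cap = π/4 × (277 mm)² = 60260 mm^2
F = P × A_cap = 293 bar × A_cap

F ≈ 1770 kN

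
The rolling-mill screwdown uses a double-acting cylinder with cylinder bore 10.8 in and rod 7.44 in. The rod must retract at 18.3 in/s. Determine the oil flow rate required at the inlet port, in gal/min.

Rod-side annular area A_ann = π/4 × (10.8² − 7.44²) = 48.13 in^2
Q = A × v

Q ≈ 229 gal/min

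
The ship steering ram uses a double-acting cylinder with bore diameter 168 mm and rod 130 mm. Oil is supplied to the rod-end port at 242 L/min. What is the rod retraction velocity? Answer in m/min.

Rod-side annular area A_ann = π/4 × (168² − 130²) = 8894 mm^2
Flow into the rod-end port fills the annular volume.
v = Q / A

v ≈ 27.2 m/min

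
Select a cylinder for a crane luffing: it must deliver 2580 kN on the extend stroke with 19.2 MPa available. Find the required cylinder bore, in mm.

Extension force acts on the full piston face: F = P × (π/4)D².
D = √(4F / (πP)) = √(4 × 2580 kN / (π × 19.2 MPa))

D ≈ 414 mm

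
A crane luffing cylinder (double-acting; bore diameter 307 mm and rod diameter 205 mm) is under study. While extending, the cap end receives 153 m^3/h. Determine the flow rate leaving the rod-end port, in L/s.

Q_out ≈ 23.5 L/s

Cap-side area A_cap = π/4 × (307 mm)² = 74020 mm^2
Rod-side annular area A_ann = π/4 × (307² − 205²) = 41020 mm^2
Piston speed v = Q_in/A_cap; rod-end outflow Q_out = v × A_ann = Q_in × A_ann/A_cap.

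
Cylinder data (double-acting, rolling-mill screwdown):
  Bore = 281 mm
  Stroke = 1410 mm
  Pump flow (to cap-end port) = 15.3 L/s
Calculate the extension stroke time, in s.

t ≈ 5.72 s

Cap-side area A_cap = π/4 × (281 mm)² = 62020 mm^2
Swept volume V = A × L; t = V / Q = A·L / Q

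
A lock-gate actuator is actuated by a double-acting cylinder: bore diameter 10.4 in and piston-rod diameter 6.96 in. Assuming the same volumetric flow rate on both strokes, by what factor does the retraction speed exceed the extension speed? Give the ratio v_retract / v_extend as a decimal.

v_ret/v_ext ≈ 1.81

Cap-side area A_cap = π/4 × (10.4 in)² = 84.95 in^2
Rod-side annular area A_ann = π/4 × (10.4² − 6.96²) = 46.90 in^2
For equal Q, v ∝ 1/A, so v_ret/v_ext = A_cap/A_ann.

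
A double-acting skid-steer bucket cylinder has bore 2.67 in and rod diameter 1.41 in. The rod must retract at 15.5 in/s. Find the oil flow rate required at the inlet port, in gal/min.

Rod-side annular area A_ann = π/4 × (2.67² − 1.41²) = 4.038 in^2
Q = A × v

Q ≈ 16.3 gal/min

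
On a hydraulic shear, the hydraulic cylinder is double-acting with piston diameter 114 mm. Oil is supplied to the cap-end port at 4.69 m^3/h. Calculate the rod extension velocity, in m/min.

v ≈ 7.66 m/min

Cap-side area A_cap = π/4 × (114 mm)² = 10210 mm^2
v = Q / A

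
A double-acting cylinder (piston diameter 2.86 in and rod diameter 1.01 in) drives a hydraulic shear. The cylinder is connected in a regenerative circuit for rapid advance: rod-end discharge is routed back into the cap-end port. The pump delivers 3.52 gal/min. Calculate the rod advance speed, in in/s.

In regeneration the rod-end outflow joins the pump flow into the cap end, so the net volume the pump must supply per unit advance equals the rod cross-section area.
Rod cross-section A_rod = π/4 × (1.01 in)² = 0.8012 in^2
v = Q_pump / A_rod

v ≈ 16.9 in/s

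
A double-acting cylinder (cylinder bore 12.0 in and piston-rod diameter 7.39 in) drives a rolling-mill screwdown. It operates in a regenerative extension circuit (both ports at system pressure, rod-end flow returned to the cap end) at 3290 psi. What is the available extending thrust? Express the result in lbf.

F ≈ 1.41e5 lbf

With equal pressure on both faces, forces on the annular region cancel; the net push is pressure × rod cross-section.
Rod cross-section A_rod = π/4 × (7.39 in)² = 42.89 in^2
F = P × A_rod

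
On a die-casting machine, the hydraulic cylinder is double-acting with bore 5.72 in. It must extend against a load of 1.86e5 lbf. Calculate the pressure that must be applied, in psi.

P ≈ 7240 psi

Cap-side area A_cap = π/4 × (5.72 in)² = 25.70 in^2
P = F / A = 1.86e5 lbf / A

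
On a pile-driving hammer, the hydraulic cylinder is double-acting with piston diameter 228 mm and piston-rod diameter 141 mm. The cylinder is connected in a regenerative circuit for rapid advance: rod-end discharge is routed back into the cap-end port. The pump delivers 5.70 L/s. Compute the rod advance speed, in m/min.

In regeneration the rod-end outflow joins the pump flow into the cap end, so the net volume the pump must supply per unit advance equals the rod cross-section area.
Rod cross-section A_rod = π/4 × (141 mm)² = 15610 mm^2
v = Q_pump / A_rod

v ≈ 21.9 m/min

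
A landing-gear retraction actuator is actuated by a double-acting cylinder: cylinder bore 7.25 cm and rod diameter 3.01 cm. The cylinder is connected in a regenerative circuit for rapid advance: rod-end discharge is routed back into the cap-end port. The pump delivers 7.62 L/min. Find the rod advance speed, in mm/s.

In regeneration the rod-end outflow joins the pump flow into the cap end, so the net volume the pump must supply per unit advance equals the rod cross-section area.
Rod cross-section A_rod = π/4 × (3.01 cm)² = 7.116 cm^2
v = Q_pump / A_rod

v ≈ 178 mm/s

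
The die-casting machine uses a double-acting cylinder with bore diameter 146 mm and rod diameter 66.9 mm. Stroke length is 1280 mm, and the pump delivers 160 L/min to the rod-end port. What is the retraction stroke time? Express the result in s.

Rod-side annular area A_ann = π/4 × (146² − 66.9²) = 13230 mm^2
Swept volume V = A × L; t = V / Q = A·L / Q

t ≈ 6.35 s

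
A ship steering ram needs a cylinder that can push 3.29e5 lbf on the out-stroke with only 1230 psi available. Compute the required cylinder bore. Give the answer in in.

D ≈ 18.5 in

Extension force acts on the full piston face: F = P × (π/4)D².
D = √(4F / (πP)) = √(4 × 3.29e5 lbf / (π × 1230 psi))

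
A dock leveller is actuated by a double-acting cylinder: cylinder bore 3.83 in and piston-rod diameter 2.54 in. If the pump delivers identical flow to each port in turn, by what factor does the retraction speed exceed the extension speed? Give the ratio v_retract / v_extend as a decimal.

Cap-side area A_cap = π/4 × (3.83 in)² = 11.52 in^2
Rod-side annular area A_ann = π/4 × (3.83² − 2.54²) = 6.454 in^2
For equal Q, v ∝ 1/A, so v_ret/v_ext = A_cap/A_ann.

v_ret/v_ext ≈ 1.79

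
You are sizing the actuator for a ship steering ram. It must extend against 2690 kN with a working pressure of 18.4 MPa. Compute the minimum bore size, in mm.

Extension force acts on the full piston face: F = P × (π/4)D².
D = √(4F / (πP)) = √(4 × 2690 kN / (π × 18.4 MPa))

D ≈ 431 mm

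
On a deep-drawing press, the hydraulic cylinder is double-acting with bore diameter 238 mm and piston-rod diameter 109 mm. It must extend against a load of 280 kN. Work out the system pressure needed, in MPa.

P ≈ 6.29 MPa

Cap-side area A_cap = π/4 × (238 mm)² = 44490 mm^2
P = F / A = 280 kN / A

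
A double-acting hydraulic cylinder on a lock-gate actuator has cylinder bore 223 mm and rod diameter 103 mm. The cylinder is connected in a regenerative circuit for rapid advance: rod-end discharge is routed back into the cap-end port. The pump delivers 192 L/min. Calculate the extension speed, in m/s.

v ≈ 0.384 m/s

In regeneration the rod-end outflow joins the pump flow into the cap end, so the net volume the pump must supply per unit advance equals the rod cross-section area.
Rod cross-section A_rod = π/4 × (103 mm)² = 8332 mm^2
v = Q_pump / A_rod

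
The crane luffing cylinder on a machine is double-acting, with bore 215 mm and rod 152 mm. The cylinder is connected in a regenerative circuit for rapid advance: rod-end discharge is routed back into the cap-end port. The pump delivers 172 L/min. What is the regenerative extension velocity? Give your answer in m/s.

In regeneration the rod-end outflow joins the pump flow into the cap end, so the net volume the pump must supply per unit advance equals the rod cross-section area.
Rod cross-section A_rod = π/4 × (152 mm)² = 18150 mm^2
v = Q_pump / A_rod

v ≈ 0.158 m/s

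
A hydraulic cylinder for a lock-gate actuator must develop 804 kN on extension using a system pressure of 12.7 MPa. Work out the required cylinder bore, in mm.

Extension force acts on the full piston face: F = P × (π/4)D².
D = √(4F / (πP)) = √(4 × 804 kN / (π × 12.7 MPa))

D ≈ 284 mm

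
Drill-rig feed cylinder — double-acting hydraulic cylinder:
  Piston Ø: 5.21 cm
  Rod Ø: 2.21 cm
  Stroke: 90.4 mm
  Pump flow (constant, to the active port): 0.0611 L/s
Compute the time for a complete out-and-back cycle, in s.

Cap-side area A_cap = π/4 × (5.21 cm)² = 21.32 cm^2
Rod-side annular area A_ann = π/4 × (5.21² − 2.21²) = 17.48 cm^2
t_ext = A_cap·L/Q = 3.154 s
t_ret = A_ann·L/Q = 2.587 s
t_cycle = t_ext + t_ret

t ≈ 5.74 s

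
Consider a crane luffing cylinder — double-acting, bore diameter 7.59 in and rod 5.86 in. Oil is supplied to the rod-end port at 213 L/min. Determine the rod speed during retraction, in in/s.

v ≈ 11.9 in/s

Rod-side annular area A_ann = π/4 × (7.59² − 5.86²) = 18.28 in^2
Flow into the rod-end port fills the annular volume.
v = Q / A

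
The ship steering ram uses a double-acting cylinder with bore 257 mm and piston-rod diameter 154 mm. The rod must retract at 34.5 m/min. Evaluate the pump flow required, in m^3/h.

Q ≈ 68.8 m^3/h

Rod-side annular area A_ann = π/4 × (257² − 154²) = 33250 mm^2
Q = A × v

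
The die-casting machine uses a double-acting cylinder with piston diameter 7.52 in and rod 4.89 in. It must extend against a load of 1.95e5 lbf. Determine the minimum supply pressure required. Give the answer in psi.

Cap-side area A_cap = π/4 × (7.52 in)² = 44.41 in^2
P = F / A = 1.95e5 lbf / A

P ≈ 4390 psi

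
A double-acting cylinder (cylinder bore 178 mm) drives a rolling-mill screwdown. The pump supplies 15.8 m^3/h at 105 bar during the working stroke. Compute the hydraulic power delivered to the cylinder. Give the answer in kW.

W ≈ 46.1 kW

Hydraulic power = P × Q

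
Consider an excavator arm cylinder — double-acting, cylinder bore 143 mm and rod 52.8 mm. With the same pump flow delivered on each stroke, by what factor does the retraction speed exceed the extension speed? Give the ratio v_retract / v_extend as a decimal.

Cap-side area A_cap = π/4 × (143 mm)² = 16060 mm^2
Rod-side annular area A_ann = π/4 × (143² − 52.8²) = 13870 mm^2
For equal Q, v ∝ 1/A, so v_ret/v_ext = A_cap/A_ann.

v_ret/v_ext ≈ 1.16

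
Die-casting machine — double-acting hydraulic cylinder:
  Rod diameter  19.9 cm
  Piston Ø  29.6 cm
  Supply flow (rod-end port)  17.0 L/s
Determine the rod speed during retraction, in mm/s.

Rod-side annular area A_ann = π/4 × (29.6² − 19.9²) = 377.1 cm^2
Flow into the rod-end port fills the annular volume.
v = Q / A

v ≈ 451 mm/s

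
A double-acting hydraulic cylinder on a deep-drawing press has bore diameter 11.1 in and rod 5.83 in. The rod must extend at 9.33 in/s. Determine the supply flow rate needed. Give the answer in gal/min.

Q ≈ 235 gal/min

Cap-side area A_cap = π/4 × (11.1 in)² = 96.77 in^2
Q = A × v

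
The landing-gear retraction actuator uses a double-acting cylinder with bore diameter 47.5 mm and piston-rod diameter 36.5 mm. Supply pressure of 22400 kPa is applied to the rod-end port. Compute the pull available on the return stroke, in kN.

Rod-side annular area A_ann = π/4 × (47.5² − 36.5²) = 725.7 mm^2
On retraction the pressure acts on the annular area (bore minus rod).
F = P × A_ann

F ≈ 16.3 kN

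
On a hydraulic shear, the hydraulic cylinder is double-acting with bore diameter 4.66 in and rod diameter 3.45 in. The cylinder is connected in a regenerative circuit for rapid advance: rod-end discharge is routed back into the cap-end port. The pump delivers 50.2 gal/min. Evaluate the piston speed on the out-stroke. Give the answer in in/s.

v ≈ 20.7 in/s

In regeneration the rod-end outflow joins the pump flow into the cap end, so the net volume the pump must supply per unit advance equals the rod cross-section area.
Rod cross-section A_rod = π/4 × (3.45 in)² = 9.348 in^2
v = Q_pump / A_rod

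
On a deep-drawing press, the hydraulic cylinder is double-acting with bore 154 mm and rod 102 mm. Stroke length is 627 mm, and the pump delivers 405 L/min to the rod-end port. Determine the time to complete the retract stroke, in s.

t ≈ 0.971 s

Rod-side annular area A_ann = π/4 × (154² − 102²) = 10460 mm^2
Swept volume V = A × L; t = V / Q = A·L / Q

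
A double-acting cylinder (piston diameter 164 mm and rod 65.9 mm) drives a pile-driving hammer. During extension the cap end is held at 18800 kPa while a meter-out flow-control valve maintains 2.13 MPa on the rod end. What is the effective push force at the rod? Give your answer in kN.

F ≈ 359 kN

Cap-side area A_cap = π/4 × (164 mm)² = 21120 mm^2
Rod-side annular area A_ann = π/4 × (164² − 65.9²) = 17710 mm^2
Net thrust = P_cap·A_cap − P_rod·A_ann = 397.1 kN − 37.73 kN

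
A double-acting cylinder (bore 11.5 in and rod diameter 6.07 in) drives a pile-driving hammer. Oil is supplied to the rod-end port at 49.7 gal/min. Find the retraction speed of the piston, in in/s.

v ≈ 2.55 in/s

Rod-side annular area A_ann = π/4 × (11.5² − 6.07²) = 74.93 in^2
Flow into the rod-end port fills the annular volume.
v = Q / A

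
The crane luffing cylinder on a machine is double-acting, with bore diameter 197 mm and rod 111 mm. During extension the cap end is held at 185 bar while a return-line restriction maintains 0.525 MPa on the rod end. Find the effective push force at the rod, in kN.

F ≈ 553 kN

Cap-side area A_cap = π/4 × (197 mm)² = 30480 mm^2
Rod-side annular area A_ann = π/4 × (197² − 111²) = 20800 mm^2
Net thrust = P_cap·A_cap − P_rod·A_ann = 563.9 kN − 10.92 kN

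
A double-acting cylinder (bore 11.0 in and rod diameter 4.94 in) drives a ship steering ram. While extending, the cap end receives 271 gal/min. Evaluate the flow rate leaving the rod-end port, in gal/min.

Q_out ≈ 216 gal/min

Cap-side area A_cap = π/4 × (11.0 in)² = 95.03 in^2
Rod-side annular area A_ann = π/4 × (11.0² − 4.94²) = 75.87 in^2
Piston speed v = Q_in/A_cap; rod-end outflow Q_out = v × A_ann = Q_in × A_ann/A_cap.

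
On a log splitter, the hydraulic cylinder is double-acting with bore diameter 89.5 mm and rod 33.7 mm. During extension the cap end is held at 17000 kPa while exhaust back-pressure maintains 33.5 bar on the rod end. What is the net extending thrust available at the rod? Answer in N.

Cap-side area A_cap = π/4 × (89.5 mm)² = 6291 mm^2
Rod-side annular area A_ann = π/4 × (89.5² − 33.7²) = 5399 mm^2
Net thrust = P_cap·A_cap − P_rod·A_ann = 1.070e5 N − 18090 N

F ≈ 88900 N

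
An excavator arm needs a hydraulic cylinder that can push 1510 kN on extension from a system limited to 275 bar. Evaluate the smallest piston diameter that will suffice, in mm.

D ≈ 264 mm

Extension force acts on the full piston face: F = P × (π/4)D².
D = √(4F / (πP)) = √(4 × 1510 kN / (π × 275 bar))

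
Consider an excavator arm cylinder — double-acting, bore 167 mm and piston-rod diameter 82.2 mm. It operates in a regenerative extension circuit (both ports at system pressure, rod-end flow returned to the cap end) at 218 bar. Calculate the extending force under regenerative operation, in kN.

With equal pressure on both faces, forces on the annular region cancel; the net push is pressure × rod cross-section.
Rod cross-section A_rod = π/4 × (82.2 mm)² = 5307 mm^2
F = P × A_rod

F ≈ 116 kN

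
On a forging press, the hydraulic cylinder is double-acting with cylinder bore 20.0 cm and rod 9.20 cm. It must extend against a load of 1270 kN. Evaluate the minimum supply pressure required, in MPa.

P ≈ 40.4 MPa

Cap-side area A_cap = π/4 × (20.0 cm)² = 314.2 cm^2
P = F / A = 1270 kN / A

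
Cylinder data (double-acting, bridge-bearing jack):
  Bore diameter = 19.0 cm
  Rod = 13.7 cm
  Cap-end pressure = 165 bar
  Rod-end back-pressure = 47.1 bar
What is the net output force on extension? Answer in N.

F ≈ 4.04e5 N

Cap-side area A_cap = π/4 × (19.0 cm)² = 283.5 cm^2
Rod-side annular area A_ann = π/4 × (19.0² − 13.7²) = 136.1 cm^2
Net thrust = P_cap·A_cap − P_rod·A_ann = 4.678e5 N − 64110 N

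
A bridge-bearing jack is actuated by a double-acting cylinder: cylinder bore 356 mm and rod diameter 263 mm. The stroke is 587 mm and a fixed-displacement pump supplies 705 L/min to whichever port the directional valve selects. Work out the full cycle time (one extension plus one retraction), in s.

t ≈ 7.23 s

Cap-side area A_cap = π/4 × (356 mm)² = 99540 mm^2
Rod-side annular area A_ann = π/4 × (356² − 263²) = 45210 mm^2
t_ext = A_cap·L/Q = 4.973 s
t_ret = A_ann·L/Q = 2.259 s
t_cycle = t_ext + t_ret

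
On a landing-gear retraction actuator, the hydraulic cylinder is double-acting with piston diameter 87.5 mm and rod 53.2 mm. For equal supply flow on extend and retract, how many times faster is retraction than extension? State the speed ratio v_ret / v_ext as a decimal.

Cap-side area A_cap = π/4 × (87.5 mm)² = 6013 mm^2
Rod-side annular area A_ann = π/4 × (87.5² − 53.2²) = 3790 mm^2
For equal Q, v ∝ 1/A, so v_ret/v_ext = A_cap/A_ann.

v_ret/v_ext ≈ 1.59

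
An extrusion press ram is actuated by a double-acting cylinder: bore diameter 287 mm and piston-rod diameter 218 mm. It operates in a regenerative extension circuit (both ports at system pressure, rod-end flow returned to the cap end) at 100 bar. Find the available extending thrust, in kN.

F ≈ 373 kN

With equal pressure on both faces, forces on the annular region cancel; the net push is pressure × rod cross-section.
Rod cross-section A_rod = π/4 × (218 mm)² = 37330 mm^2
F = P × A_rod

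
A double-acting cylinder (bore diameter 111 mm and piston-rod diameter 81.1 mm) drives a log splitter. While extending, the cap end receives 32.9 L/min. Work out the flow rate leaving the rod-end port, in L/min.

Cap-side area A_cap = π/4 × (111 mm)² = 9677 mm^2
Rod-side annular area A_ann = π/4 × (111² − 81.1²) = 4511 mm^2
Piston speed v = Q_in/A_cap; rod-end outflow Q_out = v × A_ann = Q_in × A_ann/A_cap.

Q_out ≈ 15.3 L/min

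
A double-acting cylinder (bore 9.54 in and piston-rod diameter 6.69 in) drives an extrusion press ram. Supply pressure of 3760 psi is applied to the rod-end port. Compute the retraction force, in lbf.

Rod-side annular area A_ann = π/4 × (9.54² − 6.69²) = 36.33 in^2
On retraction the pressure acts on the annular area (bore minus rod).
F = P × A_ann

F ≈ 1.37e5 lbf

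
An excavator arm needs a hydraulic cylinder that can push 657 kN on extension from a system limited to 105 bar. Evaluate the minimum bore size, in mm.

Extension force acts on the full piston face: F = P × (π/4)D².
D = √(4F / (πP)) = √(4 × 657 kN / (π × 105 bar))

D ≈ 282 mm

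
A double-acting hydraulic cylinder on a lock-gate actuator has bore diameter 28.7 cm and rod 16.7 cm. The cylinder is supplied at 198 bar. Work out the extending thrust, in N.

F ≈ 1.28e6 N

Cap-side area A_cap = π/4 × (28.7 cm)² = 646.9 cm^2
F = P × A_cap = 198 bar × A_cap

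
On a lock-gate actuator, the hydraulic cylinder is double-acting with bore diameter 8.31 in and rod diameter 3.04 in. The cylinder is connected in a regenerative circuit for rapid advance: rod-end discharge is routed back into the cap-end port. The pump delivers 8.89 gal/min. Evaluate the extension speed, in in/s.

v ≈ 4.72 in/s

In regeneration the rod-end outflow joins the pump flow into the cap end, so the net volume the pump must supply per unit advance equals the rod cross-section area.
Rod cross-section A_rod = π/4 × (3.04 in)² = 7.258 in^2
v = Q_pump / A_rod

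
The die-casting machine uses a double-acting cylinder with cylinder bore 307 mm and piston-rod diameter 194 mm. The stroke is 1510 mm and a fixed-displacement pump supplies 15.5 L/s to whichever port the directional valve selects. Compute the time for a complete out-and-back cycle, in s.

t ≈ 11.5 s

Cap-side area A_cap = π/4 × (307 mm)² = 74020 mm^2
Rod-side annular area A_ann = π/4 × (307² − 194²) = 44460 mm^2
t_ext = A_cap·L/Q = 7.211 s
t_ret = A_ann·L/Q = 4.332 s
t_cycle = t_ext + t_ret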